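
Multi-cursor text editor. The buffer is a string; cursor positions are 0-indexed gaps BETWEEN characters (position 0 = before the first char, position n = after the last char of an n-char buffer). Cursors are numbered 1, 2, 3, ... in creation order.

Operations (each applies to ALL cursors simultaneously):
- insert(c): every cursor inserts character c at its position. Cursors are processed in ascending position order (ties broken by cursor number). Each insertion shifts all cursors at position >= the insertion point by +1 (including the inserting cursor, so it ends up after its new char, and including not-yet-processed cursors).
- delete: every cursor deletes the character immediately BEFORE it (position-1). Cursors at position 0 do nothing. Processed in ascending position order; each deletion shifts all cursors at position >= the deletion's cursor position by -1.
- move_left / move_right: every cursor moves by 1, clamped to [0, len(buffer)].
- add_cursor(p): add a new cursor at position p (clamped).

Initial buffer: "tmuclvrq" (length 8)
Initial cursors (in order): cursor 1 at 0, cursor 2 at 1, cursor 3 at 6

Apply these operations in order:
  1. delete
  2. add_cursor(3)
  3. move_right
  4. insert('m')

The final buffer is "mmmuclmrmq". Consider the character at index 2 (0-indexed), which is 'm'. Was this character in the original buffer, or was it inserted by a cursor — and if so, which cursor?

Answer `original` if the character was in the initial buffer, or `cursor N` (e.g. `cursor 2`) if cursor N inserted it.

After op 1 (delete): buffer="muclrq" (len 6), cursors c1@0 c2@0 c3@4, authorship ......
After op 2 (add_cursor(3)): buffer="muclrq" (len 6), cursors c1@0 c2@0 c4@3 c3@4, authorship ......
After op 3 (move_right): buffer="muclrq" (len 6), cursors c1@1 c2@1 c4@4 c3@5, authorship ......
After op 4 (insert('m')): buffer="mmmuclmrmq" (len 10), cursors c1@3 c2@3 c4@7 c3@9, authorship .12...4.3.
Authorship (.=original, N=cursor N): . 1 2 . . . 4 . 3 .
Index 2: author = 2

Answer: cursor 2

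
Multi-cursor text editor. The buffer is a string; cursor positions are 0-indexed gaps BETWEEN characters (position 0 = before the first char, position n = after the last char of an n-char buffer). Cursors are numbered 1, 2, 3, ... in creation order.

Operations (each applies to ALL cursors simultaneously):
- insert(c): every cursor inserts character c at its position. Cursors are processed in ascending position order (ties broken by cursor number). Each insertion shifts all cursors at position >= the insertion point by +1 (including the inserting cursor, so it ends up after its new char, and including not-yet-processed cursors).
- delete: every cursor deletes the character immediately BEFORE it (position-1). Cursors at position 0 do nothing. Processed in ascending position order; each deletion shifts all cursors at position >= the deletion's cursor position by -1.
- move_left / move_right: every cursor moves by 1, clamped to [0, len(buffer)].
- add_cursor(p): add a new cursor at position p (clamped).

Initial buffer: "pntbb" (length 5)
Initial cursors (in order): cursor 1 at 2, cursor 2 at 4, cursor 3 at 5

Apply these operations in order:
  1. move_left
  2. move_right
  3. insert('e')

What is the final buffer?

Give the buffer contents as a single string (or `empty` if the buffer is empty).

Answer: pnetbebe

Derivation:
After op 1 (move_left): buffer="pntbb" (len 5), cursors c1@1 c2@3 c3@4, authorship .....
After op 2 (move_right): buffer="pntbb" (len 5), cursors c1@2 c2@4 c3@5, authorship .....
After op 3 (insert('e')): buffer="pnetbebe" (len 8), cursors c1@3 c2@6 c3@8, authorship ..1..2.3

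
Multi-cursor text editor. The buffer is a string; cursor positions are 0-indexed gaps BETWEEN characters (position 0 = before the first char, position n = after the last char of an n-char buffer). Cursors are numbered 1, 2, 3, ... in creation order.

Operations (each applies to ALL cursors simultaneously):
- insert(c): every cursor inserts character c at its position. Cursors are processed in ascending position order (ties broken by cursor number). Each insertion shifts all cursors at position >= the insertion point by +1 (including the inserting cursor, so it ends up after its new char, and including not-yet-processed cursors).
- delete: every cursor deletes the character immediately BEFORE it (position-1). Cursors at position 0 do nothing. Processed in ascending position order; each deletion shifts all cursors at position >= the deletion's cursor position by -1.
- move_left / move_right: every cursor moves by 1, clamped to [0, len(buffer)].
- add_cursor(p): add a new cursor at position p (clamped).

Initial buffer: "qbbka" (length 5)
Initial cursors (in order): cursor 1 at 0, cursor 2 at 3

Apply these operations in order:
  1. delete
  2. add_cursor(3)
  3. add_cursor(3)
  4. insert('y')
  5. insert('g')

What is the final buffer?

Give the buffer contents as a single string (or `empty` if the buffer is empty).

After op 1 (delete): buffer="qbka" (len 4), cursors c1@0 c2@2, authorship ....
After op 2 (add_cursor(3)): buffer="qbka" (len 4), cursors c1@0 c2@2 c3@3, authorship ....
After op 3 (add_cursor(3)): buffer="qbka" (len 4), cursors c1@0 c2@2 c3@3 c4@3, authorship ....
After op 4 (insert('y')): buffer="yqbykyya" (len 8), cursors c1@1 c2@4 c3@7 c4@7, authorship 1..2.34.
After op 5 (insert('g')): buffer="ygqbygkyygga" (len 12), cursors c1@2 c2@6 c3@11 c4@11, authorship 11..22.3434.

Answer: ygqbygkyygga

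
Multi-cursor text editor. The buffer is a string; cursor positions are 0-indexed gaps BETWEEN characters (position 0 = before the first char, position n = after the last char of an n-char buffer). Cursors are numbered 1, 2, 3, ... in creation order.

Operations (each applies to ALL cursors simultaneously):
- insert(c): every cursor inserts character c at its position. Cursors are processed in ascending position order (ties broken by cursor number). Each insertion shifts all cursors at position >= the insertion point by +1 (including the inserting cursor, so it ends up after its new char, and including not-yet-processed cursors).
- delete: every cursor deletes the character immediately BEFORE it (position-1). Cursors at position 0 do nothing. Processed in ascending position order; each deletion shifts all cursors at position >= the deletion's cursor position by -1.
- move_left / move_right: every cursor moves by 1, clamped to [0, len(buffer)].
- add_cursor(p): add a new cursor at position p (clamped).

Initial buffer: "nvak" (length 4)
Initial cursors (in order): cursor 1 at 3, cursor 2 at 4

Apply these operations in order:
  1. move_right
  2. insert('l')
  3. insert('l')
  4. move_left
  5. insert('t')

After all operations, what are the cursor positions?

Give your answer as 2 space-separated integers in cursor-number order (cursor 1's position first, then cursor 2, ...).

After op 1 (move_right): buffer="nvak" (len 4), cursors c1@4 c2@4, authorship ....
After op 2 (insert('l')): buffer="nvakll" (len 6), cursors c1@6 c2@6, authorship ....12
After op 3 (insert('l')): buffer="nvakllll" (len 8), cursors c1@8 c2@8, authorship ....1212
After op 4 (move_left): buffer="nvakllll" (len 8), cursors c1@7 c2@7, authorship ....1212
After op 5 (insert('t')): buffer="nvaklllttl" (len 10), cursors c1@9 c2@9, authorship ....121122

Answer: 9 9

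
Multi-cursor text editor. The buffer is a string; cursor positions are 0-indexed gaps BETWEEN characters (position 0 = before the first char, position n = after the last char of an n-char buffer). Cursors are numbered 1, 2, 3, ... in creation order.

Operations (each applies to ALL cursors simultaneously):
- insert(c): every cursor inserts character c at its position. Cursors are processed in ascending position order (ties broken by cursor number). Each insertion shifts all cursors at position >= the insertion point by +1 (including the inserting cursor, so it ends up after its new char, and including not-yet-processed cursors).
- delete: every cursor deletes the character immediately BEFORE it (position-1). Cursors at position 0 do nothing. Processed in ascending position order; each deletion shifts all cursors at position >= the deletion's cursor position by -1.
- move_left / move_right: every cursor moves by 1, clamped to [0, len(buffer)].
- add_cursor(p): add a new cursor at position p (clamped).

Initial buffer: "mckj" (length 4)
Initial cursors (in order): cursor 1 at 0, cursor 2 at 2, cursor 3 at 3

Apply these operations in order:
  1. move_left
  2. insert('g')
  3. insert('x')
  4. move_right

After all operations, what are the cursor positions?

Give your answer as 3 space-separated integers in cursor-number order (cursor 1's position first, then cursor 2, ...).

After op 1 (move_left): buffer="mckj" (len 4), cursors c1@0 c2@1 c3@2, authorship ....
After op 2 (insert('g')): buffer="gmgcgkj" (len 7), cursors c1@1 c2@3 c3@5, authorship 1.2.3..
After op 3 (insert('x')): buffer="gxmgxcgxkj" (len 10), cursors c1@2 c2@5 c3@8, authorship 11.22.33..
After op 4 (move_right): buffer="gxmgxcgxkj" (len 10), cursors c1@3 c2@6 c3@9, authorship 11.22.33..

Answer: 3 6 9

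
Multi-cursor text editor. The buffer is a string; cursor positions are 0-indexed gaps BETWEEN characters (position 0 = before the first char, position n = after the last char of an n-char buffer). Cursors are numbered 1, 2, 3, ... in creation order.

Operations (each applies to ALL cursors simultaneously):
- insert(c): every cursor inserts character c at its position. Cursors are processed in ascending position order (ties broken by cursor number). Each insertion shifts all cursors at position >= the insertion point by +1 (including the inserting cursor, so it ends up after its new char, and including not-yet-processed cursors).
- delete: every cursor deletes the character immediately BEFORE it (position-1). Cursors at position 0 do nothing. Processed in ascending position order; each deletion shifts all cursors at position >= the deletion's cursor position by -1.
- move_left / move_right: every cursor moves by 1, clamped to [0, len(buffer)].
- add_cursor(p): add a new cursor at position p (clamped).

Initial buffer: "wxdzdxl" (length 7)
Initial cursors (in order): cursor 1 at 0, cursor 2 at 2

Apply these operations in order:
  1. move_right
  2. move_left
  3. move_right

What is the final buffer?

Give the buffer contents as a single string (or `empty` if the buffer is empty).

After op 1 (move_right): buffer="wxdzdxl" (len 7), cursors c1@1 c2@3, authorship .......
After op 2 (move_left): buffer="wxdzdxl" (len 7), cursors c1@0 c2@2, authorship .......
After op 3 (move_right): buffer="wxdzdxl" (len 7), cursors c1@1 c2@3, authorship .......

Answer: wxdzdxl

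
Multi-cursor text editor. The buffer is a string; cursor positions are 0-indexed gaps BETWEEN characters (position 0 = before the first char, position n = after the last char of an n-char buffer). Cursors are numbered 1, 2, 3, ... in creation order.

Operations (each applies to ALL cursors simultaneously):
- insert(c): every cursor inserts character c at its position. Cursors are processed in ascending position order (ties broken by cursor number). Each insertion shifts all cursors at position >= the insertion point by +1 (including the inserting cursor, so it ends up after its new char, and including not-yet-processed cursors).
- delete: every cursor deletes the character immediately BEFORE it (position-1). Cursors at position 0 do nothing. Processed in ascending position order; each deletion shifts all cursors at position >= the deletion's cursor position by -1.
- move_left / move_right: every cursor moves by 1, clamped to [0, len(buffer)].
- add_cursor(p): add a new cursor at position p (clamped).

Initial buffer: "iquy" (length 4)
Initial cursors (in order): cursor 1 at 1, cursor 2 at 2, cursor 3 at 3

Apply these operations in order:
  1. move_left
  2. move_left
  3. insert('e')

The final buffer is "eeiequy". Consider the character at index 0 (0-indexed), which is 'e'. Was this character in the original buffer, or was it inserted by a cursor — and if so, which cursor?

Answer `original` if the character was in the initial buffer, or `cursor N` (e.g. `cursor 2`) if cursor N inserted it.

Answer: cursor 1

Derivation:
After op 1 (move_left): buffer="iquy" (len 4), cursors c1@0 c2@1 c3@2, authorship ....
After op 2 (move_left): buffer="iquy" (len 4), cursors c1@0 c2@0 c3@1, authorship ....
After op 3 (insert('e')): buffer="eeiequy" (len 7), cursors c1@2 c2@2 c3@4, authorship 12.3...
Authorship (.=original, N=cursor N): 1 2 . 3 . . .
Index 0: author = 1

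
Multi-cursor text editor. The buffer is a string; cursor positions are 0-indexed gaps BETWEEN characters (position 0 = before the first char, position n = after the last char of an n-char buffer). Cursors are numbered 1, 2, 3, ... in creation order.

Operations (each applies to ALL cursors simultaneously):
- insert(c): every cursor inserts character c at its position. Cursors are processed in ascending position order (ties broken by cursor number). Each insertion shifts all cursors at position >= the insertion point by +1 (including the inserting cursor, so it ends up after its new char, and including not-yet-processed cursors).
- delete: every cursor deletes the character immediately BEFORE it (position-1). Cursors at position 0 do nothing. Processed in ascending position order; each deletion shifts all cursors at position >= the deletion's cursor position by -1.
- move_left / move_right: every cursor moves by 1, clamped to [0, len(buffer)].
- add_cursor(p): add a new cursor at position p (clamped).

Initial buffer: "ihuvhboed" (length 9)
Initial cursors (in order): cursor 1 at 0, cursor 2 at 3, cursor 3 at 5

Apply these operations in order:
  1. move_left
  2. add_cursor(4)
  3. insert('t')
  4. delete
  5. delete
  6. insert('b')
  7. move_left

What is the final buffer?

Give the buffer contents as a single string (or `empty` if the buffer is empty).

Answer: bibbbhboed

Derivation:
After op 1 (move_left): buffer="ihuvhboed" (len 9), cursors c1@0 c2@2 c3@4, authorship .........
After op 2 (add_cursor(4)): buffer="ihuvhboed" (len 9), cursors c1@0 c2@2 c3@4 c4@4, authorship .........
After op 3 (insert('t')): buffer="tihtuvtthboed" (len 13), cursors c1@1 c2@4 c3@8 c4@8, authorship 1..2..34.....
After op 4 (delete): buffer="ihuvhboed" (len 9), cursors c1@0 c2@2 c3@4 c4@4, authorship .........
After op 5 (delete): buffer="ihboed" (len 6), cursors c1@0 c2@1 c3@1 c4@1, authorship ......
After op 6 (insert('b')): buffer="bibbbhboed" (len 10), cursors c1@1 c2@5 c3@5 c4@5, authorship 1.234.....
After op 7 (move_left): buffer="bibbbhboed" (len 10), cursors c1@0 c2@4 c3@4 c4@4, authorship 1.234.....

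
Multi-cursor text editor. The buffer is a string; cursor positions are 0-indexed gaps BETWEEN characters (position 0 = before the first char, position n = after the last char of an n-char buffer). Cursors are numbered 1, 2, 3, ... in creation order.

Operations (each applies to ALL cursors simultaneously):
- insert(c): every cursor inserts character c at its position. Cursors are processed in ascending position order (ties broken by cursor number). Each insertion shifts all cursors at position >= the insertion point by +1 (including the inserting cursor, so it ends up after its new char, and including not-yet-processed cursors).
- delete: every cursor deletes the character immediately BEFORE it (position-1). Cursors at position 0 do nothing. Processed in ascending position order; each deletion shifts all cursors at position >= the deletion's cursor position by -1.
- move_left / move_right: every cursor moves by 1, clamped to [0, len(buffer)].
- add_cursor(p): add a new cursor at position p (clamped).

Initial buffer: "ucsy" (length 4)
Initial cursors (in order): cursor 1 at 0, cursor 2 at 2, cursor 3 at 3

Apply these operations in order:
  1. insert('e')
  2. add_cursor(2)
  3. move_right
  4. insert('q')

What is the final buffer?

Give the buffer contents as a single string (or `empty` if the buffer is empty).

After op 1 (insert('e')): buffer="eucesey" (len 7), cursors c1@1 c2@4 c3@6, authorship 1..2.3.
After op 2 (add_cursor(2)): buffer="eucesey" (len 7), cursors c1@1 c4@2 c2@4 c3@6, authorship 1..2.3.
After op 3 (move_right): buffer="eucesey" (len 7), cursors c1@2 c4@3 c2@5 c3@7, authorship 1..2.3.
After op 4 (insert('q')): buffer="euqcqesqeyq" (len 11), cursors c1@3 c4@5 c2@8 c3@11, authorship 1.1.42.23.3

Answer: euqcqesqeyq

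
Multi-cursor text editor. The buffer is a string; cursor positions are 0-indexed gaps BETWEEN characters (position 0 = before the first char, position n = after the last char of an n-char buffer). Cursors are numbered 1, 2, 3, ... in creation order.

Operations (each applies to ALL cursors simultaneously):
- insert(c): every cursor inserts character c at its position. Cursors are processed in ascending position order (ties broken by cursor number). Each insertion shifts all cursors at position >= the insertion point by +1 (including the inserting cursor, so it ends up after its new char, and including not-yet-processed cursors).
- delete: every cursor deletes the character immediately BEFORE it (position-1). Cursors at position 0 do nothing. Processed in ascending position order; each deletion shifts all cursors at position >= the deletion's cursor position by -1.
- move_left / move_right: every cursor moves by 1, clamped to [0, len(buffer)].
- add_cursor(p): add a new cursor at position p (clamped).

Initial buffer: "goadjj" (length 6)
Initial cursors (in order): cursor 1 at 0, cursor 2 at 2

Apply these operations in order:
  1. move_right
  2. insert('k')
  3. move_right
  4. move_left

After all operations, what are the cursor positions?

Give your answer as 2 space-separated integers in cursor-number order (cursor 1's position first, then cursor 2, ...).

After op 1 (move_right): buffer="goadjj" (len 6), cursors c1@1 c2@3, authorship ......
After op 2 (insert('k')): buffer="gkoakdjj" (len 8), cursors c1@2 c2@5, authorship .1..2...
After op 3 (move_right): buffer="gkoakdjj" (len 8), cursors c1@3 c2@6, authorship .1..2...
After op 4 (move_left): buffer="gkoakdjj" (len 8), cursors c1@2 c2@5, authorship .1..2...

Answer: 2 5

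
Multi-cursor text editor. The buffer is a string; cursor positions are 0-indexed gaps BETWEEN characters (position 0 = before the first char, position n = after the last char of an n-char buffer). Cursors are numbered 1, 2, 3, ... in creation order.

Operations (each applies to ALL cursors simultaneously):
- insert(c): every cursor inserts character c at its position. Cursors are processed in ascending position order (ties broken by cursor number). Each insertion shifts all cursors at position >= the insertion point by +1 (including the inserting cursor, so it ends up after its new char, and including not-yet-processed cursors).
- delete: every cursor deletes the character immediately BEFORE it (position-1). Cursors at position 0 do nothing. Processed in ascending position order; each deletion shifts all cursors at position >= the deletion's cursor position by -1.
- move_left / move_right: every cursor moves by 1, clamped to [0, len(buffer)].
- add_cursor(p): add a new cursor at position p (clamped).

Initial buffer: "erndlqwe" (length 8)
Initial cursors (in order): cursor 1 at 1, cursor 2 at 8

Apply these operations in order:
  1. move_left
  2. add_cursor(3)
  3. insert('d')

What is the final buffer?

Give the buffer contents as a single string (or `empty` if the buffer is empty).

After op 1 (move_left): buffer="erndlqwe" (len 8), cursors c1@0 c2@7, authorship ........
After op 2 (add_cursor(3)): buffer="erndlqwe" (len 8), cursors c1@0 c3@3 c2@7, authorship ........
After op 3 (insert('d')): buffer="dernddlqwde" (len 11), cursors c1@1 c3@5 c2@10, authorship 1...3....2.

Answer: dernddlqwde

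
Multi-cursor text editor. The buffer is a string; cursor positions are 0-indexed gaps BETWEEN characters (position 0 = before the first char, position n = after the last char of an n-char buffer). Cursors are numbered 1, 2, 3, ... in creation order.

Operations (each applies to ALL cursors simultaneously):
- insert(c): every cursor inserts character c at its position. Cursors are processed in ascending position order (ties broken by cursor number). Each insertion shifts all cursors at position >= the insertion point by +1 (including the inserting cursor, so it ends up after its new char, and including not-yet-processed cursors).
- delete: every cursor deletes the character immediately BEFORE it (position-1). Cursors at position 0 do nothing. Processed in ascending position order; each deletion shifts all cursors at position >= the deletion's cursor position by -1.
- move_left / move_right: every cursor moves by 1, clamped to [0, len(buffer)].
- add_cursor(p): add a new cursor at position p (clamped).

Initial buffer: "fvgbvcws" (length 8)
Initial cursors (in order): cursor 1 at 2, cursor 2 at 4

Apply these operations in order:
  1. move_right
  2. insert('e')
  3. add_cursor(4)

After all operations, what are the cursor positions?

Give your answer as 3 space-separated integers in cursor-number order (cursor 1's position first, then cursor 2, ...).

Answer: 4 7 4

Derivation:
After op 1 (move_right): buffer="fvgbvcws" (len 8), cursors c1@3 c2@5, authorship ........
After op 2 (insert('e')): buffer="fvgebvecws" (len 10), cursors c1@4 c2@7, authorship ...1..2...
After op 3 (add_cursor(4)): buffer="fvgebvecws" (len 10), cursors c1@4 c3@4 c2@7, authorship ...1..2...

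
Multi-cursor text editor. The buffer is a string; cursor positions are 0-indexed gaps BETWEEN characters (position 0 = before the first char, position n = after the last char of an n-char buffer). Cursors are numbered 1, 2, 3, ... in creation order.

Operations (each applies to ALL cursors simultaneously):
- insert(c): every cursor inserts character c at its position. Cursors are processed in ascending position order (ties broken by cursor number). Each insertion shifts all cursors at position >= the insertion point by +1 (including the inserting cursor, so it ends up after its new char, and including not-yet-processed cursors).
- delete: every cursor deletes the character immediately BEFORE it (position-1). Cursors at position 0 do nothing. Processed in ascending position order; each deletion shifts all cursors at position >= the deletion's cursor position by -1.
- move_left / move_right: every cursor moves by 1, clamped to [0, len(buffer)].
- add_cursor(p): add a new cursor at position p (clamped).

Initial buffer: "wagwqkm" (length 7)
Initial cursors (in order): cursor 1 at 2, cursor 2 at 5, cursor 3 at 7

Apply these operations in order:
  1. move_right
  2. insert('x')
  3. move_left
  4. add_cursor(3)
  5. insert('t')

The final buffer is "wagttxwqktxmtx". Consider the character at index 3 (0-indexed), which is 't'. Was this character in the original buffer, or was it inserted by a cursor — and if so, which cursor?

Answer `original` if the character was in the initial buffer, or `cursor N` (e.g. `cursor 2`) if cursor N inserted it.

After op 1 (move_right): buffer="wagwqkm" (len 7), cursors c1@3 c2@6 c3@7, authorship .......
After op 2 (insert('x')): buffer="wagxwqkxmx" (len 10), cursors c1@4 c2@8 c3@10, authorship ...1...2.3
After op 3 (move_left): buffer="wagxwqkxmx" (len 10), cursors c1@3 c2@7 c3@9, authorship ...1...2.3
After op 4 (add_cursor(3)): buffer="wagxwqkxmx" (len 10), cursors c1@3 c4@3 c2@7 c3@9, authorship ...1...2.3
After op 5 (insert('t')): buffer="wagttxwqktxmtx" (len 14), cursors c1@5 c4@5 c2@10 c3@13, authorship ...141...22.33
Authorship (.=original, N=cursor N): . . . 1 4 1 . . . 2 2 . 3 3
Index 3: author = 1

Answer: cursor 1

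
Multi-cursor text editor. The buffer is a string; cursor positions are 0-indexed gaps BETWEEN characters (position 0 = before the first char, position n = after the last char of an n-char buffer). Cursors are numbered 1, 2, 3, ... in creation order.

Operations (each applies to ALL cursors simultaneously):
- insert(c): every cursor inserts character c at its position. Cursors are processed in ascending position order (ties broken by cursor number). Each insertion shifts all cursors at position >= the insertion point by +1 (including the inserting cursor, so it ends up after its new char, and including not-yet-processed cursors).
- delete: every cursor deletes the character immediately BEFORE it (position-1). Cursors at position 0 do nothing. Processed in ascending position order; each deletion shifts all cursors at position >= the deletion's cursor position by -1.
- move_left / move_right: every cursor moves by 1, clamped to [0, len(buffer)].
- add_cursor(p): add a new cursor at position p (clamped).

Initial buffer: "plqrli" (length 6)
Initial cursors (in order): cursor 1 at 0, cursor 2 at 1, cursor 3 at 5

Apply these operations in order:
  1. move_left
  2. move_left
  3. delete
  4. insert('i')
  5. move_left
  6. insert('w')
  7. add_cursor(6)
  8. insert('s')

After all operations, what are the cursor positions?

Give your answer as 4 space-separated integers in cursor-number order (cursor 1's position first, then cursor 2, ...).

Answer: 5 5 11 9

Derivation:
After op 1 (move_left): buffer="plqrli" (len 6), cursors c1@0 c2@0 c3@4, authorship ......
After op 2 (move_left): buffer="plqrli" (len 6), cursors c1@0 c2@0 c3@3, authorship ......
After op 3 (delete): buffer="plrli" (len 5), cursors c1@0 c2@0 c3@2, authorship .....
After op 4 (insert('i')): buffer="iiplirli" (len 8), cursors c1@2 c2@2 c3@5, authorship 12..3...
After op 5 (move_left): buffer="iiplirli" (len 8), cursors c1@1 c2@1 c3@4, authorship 12..3...
After op 6 (insert('w')): buffer="iwwiplwirli" (len 11), cursors c1@3 c2@3 c3@7, authorship 1122..33...
After op 7 (add_cursor(6)): buffer="iwwiplwirli" (len 11), cursors c1@3 c2@3 c4@6 c3@7, authorship 1122..33...
After op 8 (insert('s')): buffer="iwwssiplswsirli" (len 15), cursors c1@5 c2@5 c4@9 c3@11, authorship 112122..4333...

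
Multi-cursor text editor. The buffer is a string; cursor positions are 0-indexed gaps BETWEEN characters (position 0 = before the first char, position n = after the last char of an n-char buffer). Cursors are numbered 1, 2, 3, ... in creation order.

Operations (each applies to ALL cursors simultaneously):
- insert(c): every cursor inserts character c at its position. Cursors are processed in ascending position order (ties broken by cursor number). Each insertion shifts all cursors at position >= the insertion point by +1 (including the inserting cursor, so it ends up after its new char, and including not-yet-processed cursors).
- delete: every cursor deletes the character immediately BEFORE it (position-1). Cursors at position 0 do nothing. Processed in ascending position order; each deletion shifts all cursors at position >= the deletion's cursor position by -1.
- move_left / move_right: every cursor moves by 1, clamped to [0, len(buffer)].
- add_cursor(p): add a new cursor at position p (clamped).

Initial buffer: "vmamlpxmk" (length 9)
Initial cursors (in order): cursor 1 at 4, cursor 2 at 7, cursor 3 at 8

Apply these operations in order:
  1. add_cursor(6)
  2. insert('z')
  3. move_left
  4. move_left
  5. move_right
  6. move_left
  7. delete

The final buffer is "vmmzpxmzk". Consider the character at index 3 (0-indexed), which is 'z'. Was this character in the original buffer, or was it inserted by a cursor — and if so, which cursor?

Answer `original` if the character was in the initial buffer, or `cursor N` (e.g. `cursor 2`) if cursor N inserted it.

After op 1 (add_cursor(6)): buffer="vmamlpxmk" (len 9), cursors c1@4 c4@6 c2@7 c3@8, authorship .........
After op 2 (insert('z')): buffer="vmamzlpzxzmzk" (len 13), cursors c1@5 c4@8 c2@10 c3@12, authorship ....1..4.2.3.
After op 3 (move_left): buffer="vmamzlpzxzmzk" (len 13), cursors c1@4 c4@7 c2@9 c3@11, authorship ....1..4.2.3.
After op 4 (move_left): buffer="vmamzlpzxzmzk" (len 13), cursors c1@3 c4@6 c2@8 c3@10, authorship ....1..4.2.3.
After op 5 (move_right): buffer="vmamzlpzxzmzk" (len 13), cursors c1@4 c4@7 c2@9 c3@11, authorship ....1..4.2.3.
After op 6 (move_left): buffer="vmamzlpzxzmzk" (len 13), cursors c1@3 c4@6 c2@8 c3@10, authorship ....1..4.2.3.
After op 7 (delete): buffer="vmmzpxmzk" (len 9), cursors c1@2 c4@4 c2@5 c3@6, authorship ...1...3.
Authorship (.=original, N=cursor N): . . . 1 . . . 3 .
Index 3: author = 1

Answer: cursor 1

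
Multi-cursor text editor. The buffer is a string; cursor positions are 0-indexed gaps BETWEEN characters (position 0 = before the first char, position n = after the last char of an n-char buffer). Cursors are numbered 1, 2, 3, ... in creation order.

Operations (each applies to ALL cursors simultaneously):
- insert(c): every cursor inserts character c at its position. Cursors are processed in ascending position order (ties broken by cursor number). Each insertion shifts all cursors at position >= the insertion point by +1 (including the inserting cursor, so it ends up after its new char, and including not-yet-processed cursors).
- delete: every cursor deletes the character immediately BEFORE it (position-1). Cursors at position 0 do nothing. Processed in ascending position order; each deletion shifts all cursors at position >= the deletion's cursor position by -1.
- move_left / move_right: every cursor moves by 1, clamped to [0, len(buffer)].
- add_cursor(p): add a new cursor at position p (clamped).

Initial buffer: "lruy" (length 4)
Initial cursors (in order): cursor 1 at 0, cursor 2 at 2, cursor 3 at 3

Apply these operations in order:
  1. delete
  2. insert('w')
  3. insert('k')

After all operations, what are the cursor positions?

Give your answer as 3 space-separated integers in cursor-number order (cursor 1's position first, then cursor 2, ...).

Answer: 2 7 7

Derivation:
After op 1 (delete): buffer="ly" (len 2), cursors c1@0 c2@1 c3@1, authorship ..
After op 2 (insert('w')): buffer="wlwwy" (len 5), cursors c1@1 c2@4 c3@4, authorship 1.23.
After op 3 (insert('k')): buffer="wklwwkky" (len 8), cursors c1@2 c2@7 c3@7, authorship 11.2323.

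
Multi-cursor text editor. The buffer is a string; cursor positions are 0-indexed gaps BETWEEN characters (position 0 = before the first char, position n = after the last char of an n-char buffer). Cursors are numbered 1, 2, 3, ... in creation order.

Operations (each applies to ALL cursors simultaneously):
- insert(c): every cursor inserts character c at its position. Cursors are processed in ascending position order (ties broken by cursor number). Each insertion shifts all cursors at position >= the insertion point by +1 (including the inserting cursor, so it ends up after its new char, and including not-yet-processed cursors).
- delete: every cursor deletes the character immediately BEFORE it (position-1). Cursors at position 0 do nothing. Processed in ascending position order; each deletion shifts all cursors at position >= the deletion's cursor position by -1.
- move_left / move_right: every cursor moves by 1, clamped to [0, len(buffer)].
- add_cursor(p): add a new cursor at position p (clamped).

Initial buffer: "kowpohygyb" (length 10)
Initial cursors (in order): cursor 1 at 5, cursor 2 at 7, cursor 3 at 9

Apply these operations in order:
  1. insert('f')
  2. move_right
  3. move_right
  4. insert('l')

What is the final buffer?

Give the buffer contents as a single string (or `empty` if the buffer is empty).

After op 1 (insert('f')): buffer="kowpofhyfgyfb" (len 13), cursors c1@6 c2@9 c3@12, authorship .....1..2..3.
After op 2 (move_right): buffer="kowpofhyfgyfb" (len 13), cursors c1@7 c2@10 c3@13, authorship .....1..2..3.
After op 3 (move_right): buffer="kowpofhyfgyfb" (len 13), cursors c1@8 c2@11 c3@13, authorship .....1..2..3.
After op 4 (insert('l')): buffer="kowpofhylfgylfbl" (len 16), cursors c1@9 c2@13 c3@16, authorship .....1..12..23.3

Answer: kowpofhylfgylfbl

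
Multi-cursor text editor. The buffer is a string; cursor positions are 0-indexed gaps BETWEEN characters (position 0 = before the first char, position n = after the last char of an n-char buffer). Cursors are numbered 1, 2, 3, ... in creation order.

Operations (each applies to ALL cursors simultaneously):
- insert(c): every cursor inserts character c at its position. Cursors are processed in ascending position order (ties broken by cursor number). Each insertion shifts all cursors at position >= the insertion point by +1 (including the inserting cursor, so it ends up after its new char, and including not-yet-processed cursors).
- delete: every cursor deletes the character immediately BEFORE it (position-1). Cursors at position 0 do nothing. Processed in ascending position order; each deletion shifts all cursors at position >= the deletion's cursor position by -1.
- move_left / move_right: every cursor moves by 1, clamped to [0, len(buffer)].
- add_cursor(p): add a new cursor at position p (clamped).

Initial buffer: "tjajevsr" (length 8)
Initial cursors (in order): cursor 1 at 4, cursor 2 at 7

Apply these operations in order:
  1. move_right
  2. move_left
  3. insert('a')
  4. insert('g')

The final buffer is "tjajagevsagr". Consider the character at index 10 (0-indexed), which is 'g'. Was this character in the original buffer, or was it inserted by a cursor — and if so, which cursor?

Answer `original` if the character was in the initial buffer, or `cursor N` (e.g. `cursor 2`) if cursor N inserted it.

Answer: cursor 2

Derivation:
After op 1 (move_right): buffer="tjajevsr" (len 8), cursors c1@5 c2@8, authorship ........
After op 2 (move_left): buffer="tjajevsr" (len 8), cursors c1@4 c2@7, authorship ........
After op 3 (insert('a')): buffer="tjajaevsar" (len 10), cursors c1@5 c2@9, authorship ....1...2.
After op 4 (insert('g')): buffer="tjajagevsagr" (len 12), cursors c1@6 c2@11, authorship ....11...22.
Authorship (.=original, N=cursor N): . . . . 1 1 . . . 2 2 .
Index 10: author = 2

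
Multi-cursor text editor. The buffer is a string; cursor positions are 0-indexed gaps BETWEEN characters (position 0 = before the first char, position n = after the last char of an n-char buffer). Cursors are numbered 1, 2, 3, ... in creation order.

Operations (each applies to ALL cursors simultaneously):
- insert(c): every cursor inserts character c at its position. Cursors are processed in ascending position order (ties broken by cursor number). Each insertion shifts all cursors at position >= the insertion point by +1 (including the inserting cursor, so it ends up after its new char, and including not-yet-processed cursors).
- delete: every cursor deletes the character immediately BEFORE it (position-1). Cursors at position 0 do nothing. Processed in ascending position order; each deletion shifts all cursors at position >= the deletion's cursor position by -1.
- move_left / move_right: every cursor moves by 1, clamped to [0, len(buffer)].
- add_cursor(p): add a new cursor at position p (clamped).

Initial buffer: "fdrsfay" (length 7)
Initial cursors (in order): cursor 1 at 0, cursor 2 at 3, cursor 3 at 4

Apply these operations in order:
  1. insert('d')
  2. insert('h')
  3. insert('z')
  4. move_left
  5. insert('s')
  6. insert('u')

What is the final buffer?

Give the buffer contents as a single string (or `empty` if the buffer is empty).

After op 1 (insert('d')): buffer="dfdrdsdfay" (len 10), cursors c1@1 c2@5 c3@7, authorship 1...2.3...
After op 2 (insert('h')): buffer="dhfdrdhsdhfay" (len 13), cursors c1@2 c2@7 c3@10, authorship 11...22.33...
After op 3 (insert('z')): buffer="dhzfdrdhzsdhzfay" (len 16), cursors c1@3 c2@9 c3@13, authorship 111...222.333...
After op 4 (move_left): buffer="dhzfdrdhzsdhzfay" (len 16), cursors c1@2 c2@8 c3@12, authorship 111...222.333...
After op 5 (insert('s')): buffer="dhszfdrdhszsdhszfay" (len 19), cursors c1@3 c2@10 c3@15, authorship 1111...2222.3333...
After op 6 (insert('u')): buffer="dhsuzfdrdhsuzsdhsuzfay" (len 22), cursors c1@4 c2@12 c3@18, authorship 11111...22222.33333...

Answer: dhsuzfdrdhsuzsdhsuzfay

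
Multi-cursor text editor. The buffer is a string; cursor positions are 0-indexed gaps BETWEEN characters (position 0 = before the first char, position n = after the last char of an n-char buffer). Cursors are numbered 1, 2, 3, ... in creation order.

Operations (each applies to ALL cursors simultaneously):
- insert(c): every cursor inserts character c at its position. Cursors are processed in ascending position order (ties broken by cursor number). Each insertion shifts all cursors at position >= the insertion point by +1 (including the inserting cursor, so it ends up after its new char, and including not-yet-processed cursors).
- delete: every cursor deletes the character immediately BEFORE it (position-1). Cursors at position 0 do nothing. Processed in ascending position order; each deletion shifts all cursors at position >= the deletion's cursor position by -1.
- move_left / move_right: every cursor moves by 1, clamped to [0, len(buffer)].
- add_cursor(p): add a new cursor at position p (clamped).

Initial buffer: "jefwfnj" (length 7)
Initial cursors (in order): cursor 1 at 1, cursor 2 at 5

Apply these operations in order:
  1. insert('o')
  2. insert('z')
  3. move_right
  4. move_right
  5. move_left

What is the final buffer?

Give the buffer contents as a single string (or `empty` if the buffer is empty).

Answer: jozefwfoznj

Derivation:
After op 1 (insert('o')): buffer="joefwfonj" (len 9), cursors c1@2 c2@7, authorship .1....2..
After op 2 (insert('z')): buffer="jozefwfoznj" (len 11), cursors c1@3 c2@9, authorship .11....22..
After op 3 (move_right): buffer="jozefwfoznj" (len 11), cursors c1@4 c2@10, authorship .11....22..
After op 4 (move_right): buffer="jozefwfoznj" (len 11), cursors c1@5 c2@11, authorship .11....22..
After op 5 (move_left): buffer="jozefwfoznj" (len 11), cursors c1@4 c2@10, authorship .11....22..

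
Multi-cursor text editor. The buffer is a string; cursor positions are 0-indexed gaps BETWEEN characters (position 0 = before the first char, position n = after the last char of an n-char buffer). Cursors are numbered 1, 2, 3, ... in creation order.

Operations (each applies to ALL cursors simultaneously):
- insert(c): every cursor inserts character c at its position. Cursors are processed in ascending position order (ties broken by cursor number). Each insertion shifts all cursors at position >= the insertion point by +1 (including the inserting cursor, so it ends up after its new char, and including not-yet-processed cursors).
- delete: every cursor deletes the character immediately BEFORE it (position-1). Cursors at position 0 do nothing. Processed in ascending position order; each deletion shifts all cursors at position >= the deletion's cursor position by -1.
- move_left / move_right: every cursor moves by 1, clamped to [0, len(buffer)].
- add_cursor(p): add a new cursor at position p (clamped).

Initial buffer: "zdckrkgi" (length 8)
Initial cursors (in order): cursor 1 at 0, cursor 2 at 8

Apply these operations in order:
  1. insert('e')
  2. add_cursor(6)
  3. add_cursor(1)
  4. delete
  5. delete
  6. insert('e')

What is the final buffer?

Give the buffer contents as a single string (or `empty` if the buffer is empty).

After op 1 (insert('e')): buffer="ezdckrkgie" (len 10), cursors c1@1 c2@10, authorship 1........2
After op 2 (add_cursor(6)): buffer="ezdckrkgie" (len 10), cursors c1@1 c3@6 c2@10, authorship 1........2
After op 3 (add_cursor(1)): buffer="ezdckrkgie" (len 10), cursors c1@1 c4@1 c3@6 c2@10, authorship 1........2
After op 4 (delete): buffer="zdckkgi" (len 7), cursors c1@0 c4@0 c3@4 c2@7, authorship .......
After op 5 (delete): buffer="zdckg" (len 5), cursors c1@0 c4@0 c3@3 c2@5, authorship .....
After op 6 (insert('e')): buffer="eezdcekge" (len 9), cursors c1@2 c4@2 c3@6 c2@9, authorship 14...3..2

Answer: eezdcekge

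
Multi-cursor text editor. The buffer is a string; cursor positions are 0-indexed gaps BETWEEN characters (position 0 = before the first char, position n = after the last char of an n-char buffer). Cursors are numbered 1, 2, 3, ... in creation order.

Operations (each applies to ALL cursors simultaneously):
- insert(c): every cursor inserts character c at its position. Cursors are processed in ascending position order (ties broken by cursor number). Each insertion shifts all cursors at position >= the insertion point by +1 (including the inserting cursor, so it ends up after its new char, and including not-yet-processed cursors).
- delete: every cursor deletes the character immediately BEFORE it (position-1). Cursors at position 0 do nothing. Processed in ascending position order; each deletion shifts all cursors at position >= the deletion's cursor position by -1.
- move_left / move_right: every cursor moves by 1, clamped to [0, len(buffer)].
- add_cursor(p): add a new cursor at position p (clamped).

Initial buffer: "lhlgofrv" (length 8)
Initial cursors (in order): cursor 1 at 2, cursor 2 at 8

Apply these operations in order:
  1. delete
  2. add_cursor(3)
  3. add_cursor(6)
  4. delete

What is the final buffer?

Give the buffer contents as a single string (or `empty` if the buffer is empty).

After op 1 (delete): buffer="llgofr" (len 6), cursors c1@1 c2@6, authorship ......
After op 2 (add_cursor(3)): buffer="llgofr" (len 6), cursors c1@1 c3@3 c2@6, authorship ......
After op 3 (add_cursor(6)): buffer="llgofr" (len 6), cursors c1@1 c3@3 c2@6 c4@6, authorship ......
After op 4 (delete): buffer="lo" (len 2), cursors c1@0 c3@1 c2@2 c4@2, authorship ..

Answer: lo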